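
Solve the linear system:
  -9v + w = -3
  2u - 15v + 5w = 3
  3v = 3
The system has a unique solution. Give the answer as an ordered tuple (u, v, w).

(-6, 1, 6)

Form the augmented matrix and row-reduce:
  [ 0   -9  1  |  -3 ]
  [ 2  -15  5  |   3 ]
  [ 0    3  0  |   3 ]
r1 ↔ r2
  [ 2  -15  5  |   3 ]
  [ 0   -9  1  |  -3 ]
  [ 0    3  0  |   3 ]
r1 → 1/2·r1
  [ 1  -15/2  5/2  |  3/2 ]
  [ 0     -9    1  |   -3 ]
  [ 0      3    0  |    3 ]
r2 → -1/9·r2
  [ 1  -15/2   5/2  |  3/2 ]
  [ 0      1  -1/9  |  1/3 ]
  [ 0      3     0  |    3 ]
r3 → r3 − 3·r2
  [ 1  -15/2   5/2  |  3/2 ]
  [ 0      1  -1/9  |  1/3 ]
  [ 0      0   1/3  |    2 ]
r3 → 3·r3
  [ 1  -15/2   5/2  |  3/2 ]
  [ 0      1  -1/9  |  1/3 ]
  [ 0      0     1  |    6 ]
r2 → r2 + 1/9·r3
  [ 1  -15/2  5/2  |  3/2 ]
  [ 0      1    0  |    1 ]
  [ 0      0    1  |    6 ]
r1 → r1 − 5/2·r3
  [ 1  -15/2  0  |  -27/2 ]
  [ 0      1  0  |      1 ]
  [ 0      0  1  |      6 ]
r1 → r1 + 15/2·r2
  [ 1  0  0  |  -6 ]
  [ 0  1  0  |   1 ]
  [ 0  0  1  |   6 ]
Reading off the last column: u = -6, v = 1, w = 6.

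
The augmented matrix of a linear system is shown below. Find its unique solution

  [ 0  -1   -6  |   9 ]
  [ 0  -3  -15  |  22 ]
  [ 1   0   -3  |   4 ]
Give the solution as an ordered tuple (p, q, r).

r1 ↔ r3
  [ 1   0   -3  |   4 ]
  [ 0  -3  -15  |  22 ]
  [ 0  -1   -6  |   9 ]
r2 -> -1/3·r2
  [ 1   0  -3  |      4 ]
  [ 0   1   5  |  -22/3 ]
  [ 0  -1  -6  |      9 ]
r3 -> r3 + r2
  [ 1  0  -3  |      4 ]
  [ 0  1   5  |  -22/3 ]
  [ 0  0  -1  |    5/3 ]
r3 -> -1·r3
  [ 1  0  -3  |      4 ]
  [ 0  1   5  |  -22/3 ]
  [ 0  0   1  |   -5/3 ]
r2 -> r2 − 5·r3
  [ 1  0  -3  |     4 ]
  [ 0  1   0  |     1 ]
  [ 0  0   1  |  -5/3 ]
r1 -> r1 + 3·r3
  [ 1  0  0  |    -1 ]
  [ 0  1  0  |     1 ]
  [ 0  0  1  |  -5/3 ]
Reading off the last column: p = -1, q = 1, r = -5/3.

(-1, 1, -5/3)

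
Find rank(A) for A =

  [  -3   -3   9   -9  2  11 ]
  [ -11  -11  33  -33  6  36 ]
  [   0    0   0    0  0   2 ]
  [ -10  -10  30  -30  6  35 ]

rank = 3

ρ1 ← -1/3·ρ1
  [   1    1  -3    3  -2/3  -11/3 ]
  [ -11  -11  33  -33     6     36 ]
  [   0    0   0    0     0      2 ]
  [ -10  -10  30  -30     6     35 ]
ρ2 ← ρ2 + 11·ρ1
  [   1    1  -3    3  -2/3  -11/3 ]
  [   0    0   0    0  -4/3  -13/3 ]
  [   0    0   0    0     0      2 ]
  [ -10  -10  30  -30     6     35 ]
ρ4 ← ρ4 + 10·ρ1
  [ 1  1  -3  3  -2/3  -11/3 ]
  [ 0  0   0  0  -4/3  -13/3 ]
  [ 0  0   0  0     0      2 ]
  [ 0  0   0  0  -2/3   -5/3 ]
ρ2 ← -3/4·ρ2
  [ 1  1  -3  3  -2/3  -11/3 ]
  [ 0  0   0  0     1   13/4 ]
  [ 0  0   0  0     0      2 ]
  [ 0  0   0  0  -2/3   -5/3 ]
ρ4 ← ρ4 + 2/3·ρ2
  [ 1  1  -3  3  -2/3  -11/3 ]
  [ 0  0   0  0     1   13/4 ]
  [ 0  0   0  0     0      2 ]
  [ 0  0   0  0     0    1/2 ]
ρ3 ← 1/2·ρ3
  [ 1  1  -3  3  -2/3  -11/3 ]
  [ 0  0   0  0     1   13/4 ]
  [ 0  0   0  0     0      1 ]
  [ 0  0   0  0     0    1/2 ]
ρ4 ← ρ4 − 1/2·ρ3
  [ 1  1  -3  3  -2/3  -11/3 ]
  [ 0  0   0  0     1   13/4 ]
  [ 0  0   0  0     0      1 ]
  [ 0  0   0  0     0      0 ]
ρ2 ← ρ2 − 13/4·ρ3
  [ 1  1  -3  3  -2/3  -11/3 ]
  [ 0  0   0  0     1      0 ]
  [ 0  0   0  0     0      1 ]
  [ 0  0   0  0     0      0 ]
ρ1 ← ρ1 + 11/3·ρ3
  [ 1  1  -3  3  -2/3  0 ]
  [ 0  0   0  0     1  0 ]
  [ 0  0   0  0     0  1 ]
  [ 0  0   0  0     0  0 ]
ρ1 ← ρ1 + 2/3·ρ2
  [ 1  1  -3  3  0  0 ]
  [ 0  0   0  0  1  0 ]
  [ 0  0   0  0  0  1 ]
  [ 0  0   0  0  0  0 ]
The reduced form has 3 nonzero rows.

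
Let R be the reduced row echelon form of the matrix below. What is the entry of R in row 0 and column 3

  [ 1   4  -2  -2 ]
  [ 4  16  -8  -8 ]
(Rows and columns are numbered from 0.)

R2 := R2 − 4·R1
  [ 1  4  -2  -2 ]
  [ 0  0   0   0 ]

-2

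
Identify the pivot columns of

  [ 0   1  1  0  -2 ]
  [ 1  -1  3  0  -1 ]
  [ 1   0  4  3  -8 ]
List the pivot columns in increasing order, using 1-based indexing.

1, 2, 4

ρ1 <=> ρ2
  [ 1  -1  3  0  -1 ]
  [ 0   1  1  0  -2 ]
  [ 1   0  4  3  -8 ]
ρ3 -> ρ3 − ρ1
  [ 1  -1  3  0  -1 ]
  [ 0   1  1  0  -2 ]
  [ 0   1  1  3  -7 ]
ρ3 -> ρ3 − ρ2
  [ 1  -1  3  0  -1 ]
  [ 0   1  1  0  -2 ]
  [ 0   0  0  3  -5 ]
ρ3 -> 1/3·ρ3
  [ 1  -1  3  0    -1 ]
  [ 0   1  1  0    -2 ]
  [ 0   0  0  1  -5/3 ]
ρ1 -> ρ1 + ρ2
  [ 1  0  4  0    -3 ]
  [ 0  1  1  0    -2 ]
  [ 0  0  0  1  -5/3 ]
Pivot columns are the columns containing a leading 1.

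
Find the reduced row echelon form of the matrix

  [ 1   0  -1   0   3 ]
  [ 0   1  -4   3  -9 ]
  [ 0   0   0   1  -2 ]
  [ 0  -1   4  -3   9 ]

[[1, 0, -1, 0, 3], [0, 1, -4, 0, -3], [0, 0, 0, 1, -2], [0, 0, 0, 0, 0]]

Add r2 to r4.
Subtract 3 times r3 from r2.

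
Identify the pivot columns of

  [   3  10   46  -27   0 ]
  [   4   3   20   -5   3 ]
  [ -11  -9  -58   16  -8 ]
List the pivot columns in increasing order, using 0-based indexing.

r1 ← 1/3·r1
r2 ← r2 − 4·r1
r3 ← r3 + 11·r1
r2 ← -3/31·r2
r3 ← r3 − 83/3·r2
r3 ← 31·r3
r2 ← r2 + 9/31·r3
r1 ← r1 − 10/3·r2
Pivot columns are the columns containing a leading 1.

0, 1, 4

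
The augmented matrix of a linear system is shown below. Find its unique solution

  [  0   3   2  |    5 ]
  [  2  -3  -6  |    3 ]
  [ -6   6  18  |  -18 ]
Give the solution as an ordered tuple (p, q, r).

r1 <=> r2
  [  2  -3  -6  |    3 ]
  [  0   3   2  |    5 ]
  [ -6   6  18  |  -18 ]
r1 → 1/2·r1
  [  1  -3/2  -3  |  3/2 ]
  [  0     3   2  |    5 ]
  [ -6     6  18  |  -18 ]
r3 → r3 + 6·r1
  [ 1  -3/2  -3  |  3/2 ]
  [ 0     3   2  |    5 ]
  [ 0    -3   0  |   -9 ]
r2 → 1/3·r2
  [ 1  -3/2   -3  |  3/2 ]
  [ 0     1  2/3  |  5/3 ]
  [ 0    -3    0  |   -9 ]
r3 → r3 + 3·r2
  [ 1  -3/2   -3  |  3/2 ]
  [ 0     1  2/3  |  5/3 ]
  [ 0     0    2  |   -4 ]
r3 → 1/2·r3
  [ 1  -3/2   -3  |  3/2 ]
  [ 0     1  2/3  |  5/3 ]
  [ 0     0    1  |   -2 ]
r2 → r2 − 2/3·r3
  [ 1  -3/2  -3  |  3/2 ]
  [ 0     1   0  |    3 ]
  [ 0     0   1  |   -2 ]
r1 → r1 + 3·r3
  [ 1  -3/2  0  |  -9/2 ]
  [ 0     1  0  |     3 ]
  [ 0     0  1  |    -2 ]
r1 → r1 + 3/2·r2
  [ 1  0  0  |   0 ]
  [ 0  1  0  |   3 ]
  [ 0  0  1  |  -2 ]
Reading off the last column: p = 0, q = 3, r = -2.

(0, 3, -2)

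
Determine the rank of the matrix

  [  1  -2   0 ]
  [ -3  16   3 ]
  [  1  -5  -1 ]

R2 := R2 + 3·R1
  [ 1  -2   0 ]
  [ 0  10   3 ]
  [ 1  -5  -1 ]
R3 := R3 − R1
  [ 1  -2   0 ]
  [ 0  10   3 ]
  [ 0  -3  -1 ]
R2 := 1/10·R2
  [ 1  -2     0 ]
  [ 0   1  3/10 ]
  [ 0  -3    -1 ]
R3 := R3 + 3·R2
  [ 1  -2      0 ]
  [ 0   1   3/10 ]
  [ 0   0  -1/10 ]
R3 := -10·R3
  [ 1  -2     0 ]
  [ 0   1  3/10 ]
  [ 0   0     1 ]
R2 := R2 − 3/10·R3
  [ 1  -2  0 ]
  [ 0   1  0 ]
  [ 0   0  1 ]
R1 := R1 + 2·R2
  [ 1  0  0 ]
  [ 0  1  0 ]
  [ 0  0  1 ]
The reduced form has 3 nonzero rows.

rank = 3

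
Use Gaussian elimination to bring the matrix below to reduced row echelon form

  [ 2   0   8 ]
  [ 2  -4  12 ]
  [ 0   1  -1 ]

[[1, 0, 4], [0, 1, -1], [0, 0, 0]]

Multiply R1 by 1/2.
Subtract 2 times R1 from R2.
Multiply R2 by -1/4.
Subtract R2 from R3.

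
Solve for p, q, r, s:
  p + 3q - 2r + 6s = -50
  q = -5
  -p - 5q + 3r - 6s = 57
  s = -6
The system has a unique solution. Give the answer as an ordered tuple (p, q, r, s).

Form the augmented matrix and row-reduce:
  [  1   3  -2   6  |  -50 ]
  [  0   1   0   0  |   -5 ]
  [ -1  -5   3  -6  |   57 ]
  [  0   0   0   1  |   -6 ]
r3 := r3 + r1
  [ 1   3  -2  6  |  -50 ]
  [ 0   1   0  0  |   -5 ]
  [ 0  -2   1  0  |    7 ]
  [ 0   0   0  1  |   -6 ]
r3 := r3 + 2·r2
  [ 1  3  -2  6  |  -50 ]
  [ 0  1   0  0  |   -5 ]
  [ 0  0   1  0  |   -3 ]
  [ 0  0   0  1  |   -6 ]
r1 := r1 − 6·r4
  [ 1  3  -2  0  |  -14 ]
  [ 0  1   0  0  |   -5 ]
  [ 0  0   1  0  |   -3 ]
  [ 0  0   0  1  |   -6 ]
r1 := r1 + 2·r3
  [ 1  3  0  0  |  -20 ]
  [ 0  1  0  0  |   -5 ]
  [ 0  0  1  0  |   -3 ]
  [ 0  0  0  1  |   -6 ]
r1 := r1 − 3·r2
  [ 1  0  0  0  |  -5 ]
  [ 0  1  0  0  |  -5 ]
  [ 0  0  1  0  |  -3 ]
  [ 0  0  0  1  |  -6 ]
Reading off the last column: p = -5, q = -5, r = -3, s = -6.

(-5, -5, -3, -6)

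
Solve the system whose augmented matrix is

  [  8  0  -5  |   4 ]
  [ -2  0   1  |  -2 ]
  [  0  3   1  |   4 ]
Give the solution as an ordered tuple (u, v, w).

Multiply ρ1 by 1/8.
  [  1  0  -5/8  |  1/2 ]
  [ -2  0     1  |   -2 ]
  [  0  3     1  |    4 ]
Add 2 times ρ1 to ρ2.
  [ 1  0  -5/8  |  1/2 ]
  [ 0  0  -1/4  |   -1 ]
  [ 0  3     1  |    4 ]
Swap ρ2 and ρ3.
  [ 1  0  -5/8  |  1/2 ]
  [ 0  3     1  |    4 ]
  [ 0  0  -1/4  |   -1 ]
Multiply ρ2 by 1/3.
  [ 1  0  -5/8  |  1/2 ]
  [ 0  1   1/3  |  4/3 ]
  [ 0  0  -1/4  |   -1 ]
Multiply ρ3 by -4.
  [ 1  0  -5/8  |  1/2 ]
  [ 0  1   1/3  |  4/3 ]
  [ 0  0     1  |    4 ]
Subtract 1/3 times ρ3 from ρ2.
  [ 1  0  -5/8  |  1/2 ]
  [ 0  1     0  |    0 ]
  [ 0  0     1  |    4 ]
Add 5/8 times ρ3 to ρ1.
  [ 1  0  0  |  3 ]
  [ 0  1  0  |  0 ]
  [ 0  0  1  |  4 ]
Reading off the last column: u = 3, v = 0, w = 4.

(3, 0, 4)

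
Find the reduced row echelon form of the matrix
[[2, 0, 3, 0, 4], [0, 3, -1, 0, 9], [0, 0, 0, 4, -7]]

R1 -> 1/2·R1
  [ 1  0  3/2  0   2 ]
  [ 0  3   -1  0   9 ]
  [ 0  0    0  4  -7 ]
R2 -> 1/3·R2
  [ 1  0   3/2  0   2 ]
  [ 0  1  -1/3  0   3 ]
  [ 0  0     0  4  -7 ]
R3 -> 1/4·R3
  [ 1  0   3/2  0     2 ]
  [ 0  1  -1/3  0     3 ]
  [ 0  0     0  1  -7/4 ]

[[1, 0, 3/2, 0, 2], [0, 1, -1/3, 0, 3], [0, 0, 0, 1, -7/4]]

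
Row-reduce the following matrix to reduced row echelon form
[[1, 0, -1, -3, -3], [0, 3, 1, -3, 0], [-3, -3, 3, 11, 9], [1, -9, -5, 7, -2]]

Add 3 times r1 to r3.
  [ 1   0  -1  -3  -3 ]
  [ 0   3   1  -3   0 ]
  [ 0  -3   0   2   0 ]
  [ 1  -9  -5   7  -2 ]
Subtract r1 from r4.
  [ 1   0  -1  -3  -3 ]
  [ 0   3   1  -3   0 ]
  [ 0  -3   0   2   0 ]
  [ 0  -9  -4  10   1 ]
Multiply r2 by 1/3.
  [ 1   0   -1  -3  -3 ]
  [ 0   1  1/3  -1   0 ]
  [ 0  -3    0   2   0 ]
  [ 0  -9   -4  10   1 ]
Add 3 times r2 to r3.
  [ 1   0   -1  -3  -3 ]
  [ 0   1  1/3  -1   0 ]
  [ 0   0    1  -1   0 ]
  [ 0  -9   -4  10   1 ]
Add 9 times r2 to r4.
  [ 1  0   -1  -3  -3 ]
  [ 0  1  1/3  -1   0 ]
  [ 0  0    1  -1   0 ]
  [ 0  0   -1   1   1 ]
Add r3 to r4.
  [ 1  0   -1  -3  -3 ]
  [ 0  1  1/3  -1   0 ]
  [ 0  0    1  -1   0 ]
  [ 0  0    0   0   1 ]
Add 3 times r4 to r1.
  [ 1  0   -1  -3  0 ]
  [ 0  1  1/3  -1  0 ]
  [ 0  0    1  -1  0 ]
  [ 0  0    0   0  1 ]
Subtract 1/3 times r3 from r2.
  [ 1  0  -1    -3  0 ]
  [ 0  1   0  -2/3  0 ]
  [ 0  0   1    -1  0 ]
  [ 0  0   0     0  1 ]
Add r3 to r1.
  [ 1  0  0    -4  0 ]
  [ 0  1  0  -2/3  0 ]
  [ 0  0  1    -1  0 ]
  [ 0  0  0     0  1 ]

[[1, 0, 0, -4, 0], [0, 1, 0, -2/3, 0], [0, 0, 1, -1, 0], [0, 0, 0, 0, 1]]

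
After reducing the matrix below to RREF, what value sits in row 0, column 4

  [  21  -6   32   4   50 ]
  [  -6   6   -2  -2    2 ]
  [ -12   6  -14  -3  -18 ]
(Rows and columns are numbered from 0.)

4

R1 -> 1/21·R1
  [   1  -2/7  32/21  4/21  50/21 ]
  [  -6     6     -2    -2      2 ]
  [ -12     6    -14    -3    -18 ]
R2 -> R2 + 6·R1
  [   1  -2/7  32/21  4/21  50/21 ]
  [   0  30/7   50/7  -6/7  114/7 ]
  [ -12     6    -14    -3    -18 ]
R3 -> R3 + 12·R1
  [ 1  -2/7  32/21  4/21  50/21 ]
  [ 0  30/7   50/7  -6/7  114/7 ]
  [ 0  18/7   30/7  -5/7   74/7 ]
R2 -> 7/30·R2
  [ 1  -2/7  32/21  4/21  50/21 ]
  [ 0     1    5/3  -1/5   19/5 ]
  [ 0  18/7   30/7  -5/7   74/7 ]
R3 -> R3 − 18/7·R2
  [ 1  -2/7  32/21  4/21  50/21 ]
  [ 0     1    5/3  -1/5   19/5 ]
  [ 0     0      0  -1/5    4/5 ]
R3 -> -5·R3
  [ 1  -2/7  32/21  4/21  50/21 ]
  [ 0     1    5/3  -1/5   19/5 ]
  [ 0     0      0     1     -4 ]
R2 -> R2 + 1/5·R3
  [ 1  -2/7  32/21  4/21  50/21 ]
  [ 0     1    5/3     0      3 ]
  [ 0     0      0     1     -4 ]
R1 -> R1 − 4/21·R3
  [ 1  -2/7  32/21  0  22/7 ]
  [ 0     1    5/3  0     3 ]
  [ 0     0      0  1    -4 ]
R1 -> R1 + 2/7·R2
  [ 1  0    2  0   4 ]
  [ 0  1  5/3  0   3 ]
  [ 0  0    0  1  -4 ]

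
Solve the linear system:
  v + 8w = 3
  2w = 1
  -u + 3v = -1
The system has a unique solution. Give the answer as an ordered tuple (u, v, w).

(-2, -1, 1/2)

Form the augmented matrix and row-reduce:
  [  0  1  8  |   3 ]
  [  0  0  2  |   1 ]
  [ -1  3  0  |  -1 ]
Swap ρ1 and ρ3.
  [ -1  3  0  |  -1 ]
  [  0  0  2  |   1 ]
  [  0  1  8  |   3 ]
Multiply ρ1 by -1.
  [ 1  -3  0  |  1 ]
  [ 0   0  2  |  1 ]
  [ 0   1  8  |  3 ]
Swap ρ2 and ρ3.
  [ 1  -3  0  |  1 ]
  [ 0   1  8  |  3 ]
  [ 0   0  2  |  1 ]
Multiply ρ3 by 1/2.
  [ 1  -3  0  |    1 ]
  [ 0   1  8  |    3 ]
  [ 0   0  1  |  1/2 ]
Subtract 8 times ρ3 from ρ2.
  [ 1  -3  0  |    1 ]
  [ 0   1  0  |   -1 ]
  [ 0   0  1  |  1/2 ]
Add 3 times ρ2 to ρ1.
  [ 1  0  0  |   -2 ]
  [ 0  1  0  |   -1 ]
  [ 0  0  1  |  1/2 ]
Reading off the last column: u = -2, v = -1, w = 1/2.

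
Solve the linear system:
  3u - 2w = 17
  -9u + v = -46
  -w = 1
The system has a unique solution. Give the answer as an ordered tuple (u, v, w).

Form the augmented matrix and row-reduce:
  [  3  0  -2  |   17 ]
  [ -9  1   0  |  -46 ]
  [  0  0  -1  |    1 ]
Multiply R1 by 1/3.
Add 9 times R1 to R2.
Multiply R3 by -1.
Add 6 times R3 to R2.
Add 2/3 times R3 to R1.
Reading off the last column: u = 5, v = -1, w = -1.

(5, -1, -1)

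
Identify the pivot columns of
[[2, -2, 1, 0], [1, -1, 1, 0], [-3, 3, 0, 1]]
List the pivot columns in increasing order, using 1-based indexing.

1, 3, 4

Multiply ρ1 by 1/2.
  [  1  -1  1/2  0 ]
  [  1  -1    1  0 ]
  [ -3   3    0  1 ]
Subtract ρ1 from ρ2.
  [  1  -1  1/2  0 ]
  [  0   0  1/2  0 ]
  [ -3   3    0  1 ]
Add 3 times ρ1 to ρ3.
  [ 1  -1  1/2  0 ]
  [ 0   0  1/2  0 ]
  [ 0   0  3/2  1 ]
Multiply ρ2 by 2.
  [ 1  -1  1/2  0 ]
  [ 0   0    1  0 ]
  [ 0   0  3/2  1 ]
Subtract 3/2 times ρ2 from ρ3.
  [ 1  -1  1/2  0 ]
  [ 0   0    1  0 ]
  [ 0   0    0  1 ]
Subtract 1/2 times ρ2 from ρ1.
  [ 1  -1  0  0 ]
  [ 0   0  1  0 ]
  [ 0   0  0  1 ]
Pivot columns are the columns containing a leading 1.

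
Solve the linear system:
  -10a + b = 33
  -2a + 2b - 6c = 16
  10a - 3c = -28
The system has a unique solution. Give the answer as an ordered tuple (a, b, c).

Form the augmented matrix and row-reduce:
  [ -10  1   0  |   33 ]
  [  -2  2  -6  |   16 ]
  [  10  0  -3  |  -28 ]
ρ1 -> -1/10·ρ1
  [  1  -1/10   0  |  -33/10 ]
  [ -2      2  -6  |      16 ]
  [ 10      0  -3  |     -28 ]
ρ2 -> ρ2 + 2·ρ1
  [  1  -1/10   0  |  -33/10 ]
  [  0    9/5  -6  |    47/5 ]
  [ 10      0  -3  |     -28 ]
ρ3 -> ρ3 − 10·ρ1
  [ 1  -1/10   0  |  -33/10 ]
  [ 0    9/5  -6  |    47/5 ]
  [ 0      1  -3  |       5 ]
ρ2 -> 5/9·ρ2
  [ 1  -1/10      0  |  -33/10 ]
  [ 0      1  -10/3  |    47/9 ]
  [ 0      1     -3  |       5 ]
ρ3 -> ρ3 − ρ2
  [ 1  -1/10      0  |  -33/10 ]
  [ 0      1  -10/3  |    47/9 ]
  [ 0      0    1/3  |    -2/9 ]
ρ3 -> 3·ρ3
  [ 1  -1/10      0  |  -33/10 ]
  [ 0      1  -10/3  |    47/9 ]
  [ 0      0      1  |    -2/3 ]
ρ2 -> ρ2 + 10/3·ρ3
  [ 1  -1/10  0  |  -33/10 ]
  [ 0      1  0  |       3 ]
  [ 0      0  1  |    -2/3 ]
ρ1 -> ρ1 + 1/10·ρ2
  [ 1  0  0  |    -3 ]
  [ 0  1  0  |     3 ]
  [ 0  0  1  |  -2/3 ]
Reading off the last column: a = -3, b = 3, c = -2/3.

(-3, 3, -2/3)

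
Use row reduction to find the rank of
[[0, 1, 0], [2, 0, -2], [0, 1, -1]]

R1 <-> R2
  [ 2  0  -2 ]
  [ 0  1   0 ]
  [ 0  1  -1 ]
R1 -> 1/2·R1
  [ 1  0  -1 ]
  [ 0  1   0 ]
  [ 0  1  -1 ]
R3 -> R3 − R2
  [ 1  0  -1 ]
  [ 0  1   0 ]
  [ 0  0  -1 ]
R3 -> -1·R3
  [ 1  0  -1 ]
  [ 0  1   0 ]
  [ 0  0   1 ]
R1 -> R1 + R3
  [ 1  0  0 ]
  [ 0  1  0 ]
  [ 0  0  1 ]
The reduced form has 3 nonzero rows.

rank = 3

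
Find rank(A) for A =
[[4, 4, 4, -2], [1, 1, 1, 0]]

rank = 2

ρ1 ← 1/4·ρ1
  [ 1  1  1  -1/2 ]
  [ 1  1  1     0 ]
ρ2 ← ρ2 − ρ1
  [ 1  1  1  -1/2 ]
  [ 0  0  0   1/2 ]
ρ2 ← 2·ρ2
  [ 1  1  1  -1/2 ]
  [ 0  0  0     1 ]
ρ1 ← ρ1 + 1/2·ρ2
  [ 1  1  1  0 ]
  [ 0  0  0  1 ]
The reduced form has 2 nonzero rows.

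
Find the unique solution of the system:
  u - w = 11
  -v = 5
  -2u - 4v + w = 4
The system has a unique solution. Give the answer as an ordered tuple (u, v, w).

(5, -5, -6)

Form the augmented matrix and row-reduce:
  [  1   0  -1  |  11 ]
  [  0  -1   0  |   5 ]
  [ -2  -4   1  |   4 ]
ρ3 ← ρ3 + 2·ρ1
ρ2 ← -1·ρ2
ρ3 ← ρ3 + 4·ρ2
ρ3 ← -1·ρ3
ρ1 ← ρ1 + ρ3
Reading off the last column: u = 5, v = -5, w = -6.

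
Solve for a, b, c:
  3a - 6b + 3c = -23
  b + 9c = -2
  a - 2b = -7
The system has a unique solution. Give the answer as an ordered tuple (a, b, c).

(1, 4, -2/3)

Form the augmented matrix and row-reduce:
  [ 3  -6  3  |  -23 ]
  [ 0   1  9  |   -2 ]
  [ 1  -2  0  |   -7 ]
R1 := 1/3·R1
  [ 1  -2  1  |  -23/3 ]
  [ 0   1  9  |     -2 ]
  [ 1  -2  0  |     -7 ]
R3 := R3 − R1
  [ 1  -2   1  |  -23/3 ]
  [ 0   1   9  |     -2 ]
  [ 0   0  -1  |    2/3 ]
R3 := -1·R3
  [ 1  -2  1  |  -23/3 ]
  [ 0   1  9  |     -2 ]
  [ 0   0  1  |   -2/3 ]
R2 := R2 − 9·R3
  [ 1  -2  1  |  -23/3 ]
  [ 0   1  0  |      4 ]
  [ 0   0  1  |   -2/3 ]
R1 := R1 − R3
  [ 1  -2  0  |    -7 ]
  [ 0   1  0  |     4 ]
  [ 0   0  1  |  -2/3 ]
R1 := R1 + 2·R2
  [ 1  0  0  |     1 ]
  [ 0  1  0  |     4 ]
  [ 0  0  1  |  -2/3 ]
Reading off the last column: a = 1, b = 4, c = -2/3.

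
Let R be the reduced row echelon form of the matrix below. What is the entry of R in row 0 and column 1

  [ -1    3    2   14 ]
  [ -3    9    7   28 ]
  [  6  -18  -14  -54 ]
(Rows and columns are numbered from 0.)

-3

R1 -> -1·R1
  [  1   -3   -2  -14 ]
  [ -3    9    7   28 ]
  [  6  -18  -14  -54 ]
R2 -> R2 + 3·R1
  [ 1   -3   -2  -14 ]
  [ 0    0    1  -14 ]
  [ 6  -18  -14  -54 ]
R3 -> R3 − 6·R1
  [ 1  -3  -2  -14 ]
  [ 0   0   1  -14 ]
  [ 0   0  -2   30 ]
R3 -> R3 + 2·R2
  [ 1  -3  -2  -14 ]
  [ 0   0   1  -14 ]
  [ 0   0   0    2 ]
R3 -> 1/2·R3
  [ 1  -3  -2  -14 ]
  [ 0   0   1  -14 ]
  [ 0   0   0    1 ]
R2 -> R2 + 14·R3
  [ 1  -3  -2  -14 ]
  [ 0   0   1    0 ]
  [ 0   0   0    1 ]
R1 -> R1 + 14·R3
  [ 1  -3  -2  0 ]
  [ 0   0   1  0 ]
  [ 0   0   0  1 ]
R1 -> R1 + 2·R2
  [ 1  -3  0  0 ]
  [ 0   0  1  0 ]
  [ 0   0  0  1 ]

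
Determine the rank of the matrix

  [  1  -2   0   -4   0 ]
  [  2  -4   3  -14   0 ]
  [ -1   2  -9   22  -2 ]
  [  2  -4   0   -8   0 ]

r2 := r2 − 2·r1
r3 := r3 + r1
r4 := r4 − 2·r1
r2 := 1/3·r2
r3 := r3 + 9·r2
r3 := -1/2·r3
The reduced form has 3 nonzero rows.

rank = 3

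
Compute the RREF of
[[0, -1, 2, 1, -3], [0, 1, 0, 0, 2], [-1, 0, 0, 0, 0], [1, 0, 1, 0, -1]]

[[1, 0, 0, 0, 0], [0, 1, 0, 0, 2], [0, 0, 1, 0, -1], [0, 0, 0, 1, 1]]

ρ1 <-> ρ3
ρ1 := -1·ρ1
ρ4 := ρ4 − ρ1
ρ3 := ρ3 + ρ2
ρ3 := 1/2·ρ3
ρ4 := ρ4 − ρ3
ρ4 := -2·ρ4
ρ3 := ρ3 − 1/2·ρ4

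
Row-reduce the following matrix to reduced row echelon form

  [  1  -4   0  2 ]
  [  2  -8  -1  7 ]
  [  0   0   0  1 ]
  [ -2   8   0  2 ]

R2 -> R2 − 2·R1
  [  1  -4   0  2 ]
  [  0   0  -1  3 ]
  [  0   0   0  1 ]
  [ -2   8   0  2 ]
R4 -> R4 + 2·R1
  [ 1  -4   0  2 ]
  [ 0   0  -1  3 ]
  [ 0   0   0  1 ]
  [ 0   0   0  6 ]
R2 -> -1·R2
  [ 1  -4  0   2 ]
  [ 0   0  1  -3 ]
  [ 0   0  0   1 ]
  [ 0   0  0   6 ]
R4 -> R4 − 6·R3
  [ 1  -4  0   2 ]
  [ 0   0  1  -3 ]
  [ 0   0  0   1 ]
  [ 0   0  0   0 ]
R2 -> R2 + 3·R3
  [ 1  -4  0  2 ]
  [ 0   0  1  0 ]
  [ 0   0  0  1 ]
  [ 0   0  0  0 ]
R1 -> R1 − 2·R3
  [ 1  -4  0  0 ]
  [ 0   0  1  0 ]
  [ 0   0  0  1 ]
  [ 0   0  0  0 ]

[[1, -4, 0, 0], [0, 0, 1, 0], [0, 0, 0, 1], [0, 0, 0, 0]]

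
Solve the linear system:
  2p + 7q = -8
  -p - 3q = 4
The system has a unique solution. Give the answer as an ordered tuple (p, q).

(-4, 0)

Form the augmented matrix and row-reduce:
  [  2   7  |  -8 ]
  [ -1  -3  |   4 ]
ρ1 -> 1/2·ρ1
  [  1  7/2  |  -4 ]
  [ -1   -3  |   4 ]
ρ2 -> ρ2 + ρ1
  [ 1  7/2  |  -4 ]
  [ 0  1/2  |   0 ]
ρ2 -> 2·ρ2
  [ 1  7/2  |  -4 ]
  [ 0    1  |   0 ]
ρ1 -> ρ1 − 7/2·ρ2
  [ 1  0  |  -4 ]
  [ 0  1  |   0 ]
Reading off the last column: p = -4, q = 0.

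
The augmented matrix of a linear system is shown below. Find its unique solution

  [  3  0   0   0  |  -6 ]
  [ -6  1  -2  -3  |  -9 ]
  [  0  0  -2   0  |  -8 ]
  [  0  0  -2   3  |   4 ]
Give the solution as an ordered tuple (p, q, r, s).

R1 -> 1/3·R1
  [  1  0   0   0  |  -2 ]
  [ -6  1  -2  -3  |  -9 ]
  [  0  0  -2   0  |  -8 ]
  [  0  0  -2   3  |   4 ]
R2 -> R2 + 6·R1
  [ 1  0   0   0  |   -2 ]
  [ 0  1  -2  -3  |  -21 ]
  [ 0  0  -2   0  |   -8 ]
  [ 0  0  -2   3  |    4 ]
R3 -> -1/2·R3
  [ 1  0   0   0  |   -2 ]
  [ 0  1  -2  -3  |  -21 ]
  [ 0  0   1   0  |    4 ]
  [ 0  0  -2   3  |    4 ]
R4 -> R4 + 2·R3
  [ 1  0   0   0  |   -2 ]
  [ 0  1  -2  -3  |  -21 ]
  [ 0  0   1   0  |    4 ]
  [ 0  0   0   3  |   12 ]
R4 -> 1/3·R4
  [ 1  0   0   0  |   -2 ]
  [ 0  1  -2  -3  |  -21 ]
  [ 0  0   1   0  |    4 ]
  [ 0  0   0   1  |    4 ]
R2 -> R2 + 3·R4
  [ 1  0   0  0  |  -2 ]
  [ 0  1  -2  0  |  -9 ]
  [ 0  0   1  0  |   4 ]
  [ 0  0   0  1  |   4 ]
R2 -> R2 + 2·R3
  [ 1  0  0  0  |  -2 ]
  [ 0  1  0  0  |  -1 ]
  [ 0  0  1  0  |   4 ]
  [ 0  0  0  1  |   4 ]
Reading off the last column: p = -2, q = -1, r = 4, s = 4.

(-2, -1, 4, 4)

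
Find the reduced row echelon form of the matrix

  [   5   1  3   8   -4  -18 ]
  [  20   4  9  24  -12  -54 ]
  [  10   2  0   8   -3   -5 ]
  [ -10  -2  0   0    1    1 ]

R1 ← 1/5·R1
  [   1  1/5  3/5  8/5  -4/5  -18/5 ]
  [  20    4    9   24   -12    -54 ]
  [  10    2    0    8    -3     -5 ]
  [ -10   -2    0    0     1      1 ]
R2 ← R2 − 20·R1
  [   1  1/5  3/5  8/5  -4/5  -18/5 ]
  [   0    0   -3   -8     4     18 ]
  [  10    2    0    8    -3     -5 ]
  [ -10   -2    0    0     1      1 ]
R3 ← R3 − 10·R1
  [   1  1/5  3/5  8/5  -4/5  -18/5 ]
  [   0    0   -3   -8     4     18 ]
  [   0    0   -6   -8     5     31 ]
  [ -10   -2    0    0     1      1 ]
R4 ← R4 + 10·R1
  [ 1  1/5  3/5  8/5  -4/5  -18/5 ]
  [ 0    0   -3   -8     4     18 ]
  [ 0    0   -6   -8     5     31 ]
  [ 0    0    6   16    -7    -35 ]
R2 ← -1/3·R2
  [ 1  1/5  3/5  8/5  -4/5  -18/5 ]
  [ 0    0    1  8/3  -4/3     -6 ]
  [ 0    0   -6   -8     5     31 ]
  [ 0    0    6   16    -7    -35 ]
R3 ← R3 + 6·R2
  [ 1  1/5  3/5  8/5  -4/5  -18/5 ]
  [ 0    0    1  8/3  -4/3     -6 ]
  [ 0    0    0    8    -3     -5 ]
  [ 0    0    6   16    -7    -35 ]
R4 ← R4 − 6·R2
  [ 1  1/5  3/5  8/5  -4/5  -18/5 ]
  [ 0    0    1  8/3  -4/3     -6 ]
  [ 0    0    0    8    -3     -5 ]
  [ 0    0    0    0     1      1 ]
R3 ← 1/8·R3
  [ 1  1/5  3/5  8/5  -4/5  -18/5 ]
  [ 0    0    1  8/3  -4/3     -6 ]
  [ 0    0    0    1  -3/8   -5/8 ]
  [ 0    0    0    0     1      1 ]
R3 ← R3 + 3/8·R4
  [ 1  1/5  3/5  8/5  -4/5  -18/5 ]
  [ 0    0    1  8/3  -4/3     -6 ]
  [ 0    0    0    1     0   -1/4 ]
  [ 0    0    0    0     1      1 ]
R2 ← R2 + 4/3·R4
  [ 1  1/5  3/5  8/5  -4/5  -18/5 ]
  [ 0    0    1  8/3     0  -14/3 ]
  [ 0    0    0    1     0   -1/4 ]
  [ 0    0    0    0     1      1 ]
R1 ← R1 + 4/5·R4
  [ 1  1/5  3/5  8/5  0  -14/5 ]
  [ 0    0    1  8/3  0  -14/3 ]
  [ 0    0    0    1  0   -1/4 ]
  [ 0    0    0    0  1      1 ]
R2 ← R2 − 8/3·R3
  [ 1  1/5  3/5  8/5  0  -14/5 ]
  [ 0    0    1    0  0     -4 ]
  [ 0    0    0    1  0   -1/4 ]
  [ 0    0    0    0  1      1 ]
R1 ← R1 − 8/5·R3
  [ 1  1/5  3/5  0  0  -12/5 ]
  [ 0    0    1  0  0     -4 ]
  [ 0    0    0  1  0   -1/4 ]
  [ 0    0    0  0  1      1 ]
R1 ← R1 − 3/5·R2
  [ 1  1/5  0  0  0     0 ]
  [ 0    0  1  0  0    -4 ]
  [ 0    0  0  1  0  -1/4 ]
  [ 0    0  0  0  1     1 ]

[[1, 1/5, 0, 0, 0, 0], [0, 0, 1, 0, 0, -4], [0, 0, 0, 1, 0, -1/4], [0, 0, 0, 0, 1, 1]]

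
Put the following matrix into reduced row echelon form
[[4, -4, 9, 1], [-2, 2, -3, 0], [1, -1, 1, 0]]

r1 -> 1/4·r1
  [  1  -1  9/4  1/4 ]
  [ -2   2   -3    0 ]
  [  1  -1    1    0 ]
r2 -> r2 + 2·r1
  [ 1  -1  9/4  1/4 ]
  [ 0   0  3/2  1/2 ]
  [ 1  -1    1    0 ]
r3 -> r3 − r1
  [ 1  -1   9/4   1/4 ]
  [ 0   0   3/2   1/2 ]
  [ 0   0  -5/4  -1/4 ]
r2 -> 2/3·r2
  [ 1  -1   9/4   1/4 ]
  [ 0   0     1   1/3 ]
  [ 0   0  -5/4  -1/4 ]
r3 -> r3 + 5/4·r2
  [ 1  -1  9/4  1/4 ]
  [ 0   0    1  1/3 ]
  [ 0   0    0  1/6 ]
r3 -> 6·r3
  [ 1  -1  9/4  1/4 ]
  [ 0   0    1  1/3 ]
  [ 0   0    0    1 ]
r2 -> r2 − 1/3·r3
  [ 1  -1  9/4  1/4 ]
  [ 0   0    1    0 ]
  [ 0   0    0    1 ]
r1 -> r1 − 1/4·r3
  [ 1  -1  9/4  0 ]
  [ 0   0    1  0 ]
  [ 0   0    0  1 ]
r1 -> r1 − 9/4·r2
  [ 1  -1  0  0 ]
  [ 0   0  1  0 ]
  [ 0   0  0  1 ]

[[1, -1, 0, 0], [0, 0, 1, 0], [0, 0, 0, 1]]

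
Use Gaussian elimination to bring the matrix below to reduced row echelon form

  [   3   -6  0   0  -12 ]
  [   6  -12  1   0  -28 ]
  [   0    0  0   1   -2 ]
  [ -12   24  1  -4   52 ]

R1 := 1/3·R1
  [   1   -2  0   0   -4 ]
  [   6  -12  1   0  -28 ]
  [   0    0  0   1   -2 ]
  [ -12   24  1  -4   52 ]
R2 := R2 − 6·R1
  [   1  -2  0   0  -4 ]
  [   0   0  1   0  -4 ]
  [   0   0  0   1  -2 ]
  [ -12  24  1  -4  52 ]
R4 := R4 + 12·R1
  [ 1  -2  0   0  -4 ]
  [ 0   0  1   0  -4 ]
  [ 0   0  0   1  -2 ]
  [ 0   0  1  -4   4 ]
R4 := R4 − R2
  [ 1  -2  0   0  -4 ]
  [ 0   0  1   0  -4 ]
  [ 0   0  0   1  -2 ]
  [ 0   0  0  -4   8 ]
R4 := R4 + 4·R3
  [ 1  -2  0  0  -4 ]
  [ 0   0  1  0  -4 ]
  [ 0   0  0  1  -2 ]
  [ 0   0  0  0   0 ]

[[1, -2, 0, 0, -4], [0, 0, 1, 0, -4], [0, 0, 0, 1, -2], [0, 0, 0, 0, 0]]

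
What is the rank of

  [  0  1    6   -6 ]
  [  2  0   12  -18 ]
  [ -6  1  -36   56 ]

Swap R1 and R2.
  [  2  0   12  -18 ]
  [  0  1    6   -6 ]
  [ -6  1  -36   56 ]
Multiply R1 by 1/2.
  [  1  0    6  -9 ]
  [  0  1    6  -6 ]
  [ -6  1  -36  56 ]
Add 6 times R1 to R3.
  [ 1  0  6  -9 ]
  [ 0  1  6  -6 ]
  [ 0  1  0   2 ]
Subtract R2 from R3.
  [ 1  0   6  -9 ]
  [ 0  1   6  -6 ]
  [ 0  0  -6   8 ]
Multiply R3 by -1/6.
  [ 1  0  6    -9 ]
  [ 0  1  6    -6 ]
  [ 0  0  1  -4/3 ]
Subtract 6 times R3 from R2.
  [ 1  0  6    -9 ]
  [ 0  1  0     2 ]
  [ 0  0  1  -4/3 ]
Subtract 6 times R3 from R1.
  [ 1  0  0    -1 ]
  [ 0  1  0     2 ]
  [ 0  0  1  -4/3 ]
The reduced form has 3 nonzero rows.

rank = 3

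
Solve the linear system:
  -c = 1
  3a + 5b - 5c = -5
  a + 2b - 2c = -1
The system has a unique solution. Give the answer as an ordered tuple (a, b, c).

(-5, 1, -1)

Form the augmented matrix and row-reduce:
  [ 0  0  -1  |   1 ]
  [ 3  5  -5  |  -5 ]
  [ 1  2  -2  |  -1 ]
Swap R1 and R2.
  [ 3  5  -5  |  -5 ]
  [ 0  0  -1  |   1 ]
  [ 1  2  -2  |  -1 ]
Multiply R1 by 1/3.
  [ 1  5/3  -5/3  |  -5/3 ]
  [ 0    0    -1  |     1 ]
  [ 1    2    -2  |    -1 ]
Subtract R1 from R3.
  [ 1  5/3  -5/3  |  -5/3 ]
  [ 0    0    -1  |     1 ]
  [ 0  1/3  -1/3  |   2/3 ]
Swap R2 and R3.
  [ 1  5/3  -5/3  |  -5/3 ]
  [ 0  1/3  -1/3  |   2/3 ]
  [ 0    0    -1  |     1 ]
Multiply R2 by 3.
  [ 1  5/3  -5/3  |  -5/3 ]
  [ 0    1    -1  |     2 ]
  [ 0    0    -1  |     1 ]
Multiply R3 by -1.
  [ 1  5/3  -5/3  |  -5/3 ]
  [ 0    1    -1  |     2 ]
  [ 0    0     1  |    -1 ]
Add R3 to R2.
  [ 1  5/3  -5/3  |  -5/3 ]
  [ 0    1     0  |     1 ]
  [ 0    0     1  |    -1 ]
Add 5/3 times R3 to R1.
  [ 1  5/3  0  |  -10/3 ]
  [ 0    1  0  |      1 ]
  [ 0    0  1  |     -1 ]
Subtract 5/3 times R2 from R1.
  [ 1  0  0  |  -5 ]
  [ 0  1  0  |   1 ]
  [ 0  0  1  |  -1 ]
Reading off the last column: a = -5, b = 1, c = -1.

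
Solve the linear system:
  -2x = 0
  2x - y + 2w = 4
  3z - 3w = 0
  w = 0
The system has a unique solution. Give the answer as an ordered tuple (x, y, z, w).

Form the augmented matrix and row-reduce:
  [ -2   0  0   0  |  0 ]
  [  2  -1  0   2  |  4 ]
  [  0   0  3  -3  |  0 ]
  [  0   0  0   1  |  0 ]
R1 -> -1/2·R1
  [ 1   0  0   0  |  0 ]
  [ 2  -1  0   2  |  4 ]
  [ 0   0  3  -3  |  0 ]
  [ 0   0  0   1  |  0 ]
R2 -> R2 − 2·R1
  [ 1   0  0   0  |  0 ]
  [ 0  -1  0   2  |  4 ]
  [ 0   0  3  -3  |  0 ]
  [ 0   0  0   1  |  0 ]
R2 -> -1·R2
  [ 1  0  0   0  |   0 ]
  [ 0  1  0  -2  |  -4 ]
  [ 0  0  3  -3  |   0 ]
  [ 0  0  0   1  |   0 ]
R3 -> 1/3·R3
  [ 1  0  0   0  |   0 ]
  [ 0  1  0  -2  |  -4 ]
  [ 0  0  1  -1  |   0 ]
  [ 0  0  0   1  |   0 ]
R3 -> R3 + R4
  [ 1  0  0   0  |   0 ]
  [ 0  1  0  -2  |  -4 ]
  [ 0  0  1   0  |   0 ]
  [ 0  0  0   1  |   0 ]
R2 -> R2 + 2·R4
  [ 1  0  0  0  |   0 ]
  [ 0  1  0  0  |  -4 ]
  [ 0  0  1  0  |   0 ]
  [ 0  0  0  1  |   0 ]
Reading off the last column: x = 0, y = -4, z = 0, w = 0.

(0, -4, 0, 0)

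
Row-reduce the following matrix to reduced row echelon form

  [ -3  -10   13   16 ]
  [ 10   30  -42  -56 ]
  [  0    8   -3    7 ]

R1 ← -1/3·R1
  [  1  10/3  -13/3  -16/3 ]
  [ 10    30    -42    -56 ]
  [  0     8     -3      7 ]
R2 ← R2 − 10·R1
  [ 1   10/3  -13/3  -16/3 ]
  [ 0  -10/3    4/3   -8/3 ]
  [ 0      8     -3      7 ]
R2 ← -3/10·R2
  [ 1  10/3  -13/3  -16/3 ]
  [ 0     1   -2/5    4/5 ]
  [ 0     8     -3      7 ]
R3 ← R3 − 8·R2
  [ 1  10/3  -13/3  -16/3 ]
  [ 0     1   -2/5    4/5 ]
  [ 0     0    1/5    3/5 ]
R3 ← 5·R3
  [ 1  10/3  -13/3  -16/3 ]
  [ 0     1   -2/5    4/5 ]
  [ 0     0      1      3 ]
R2 ← R2 + 2/5·R3
  [ 1  10/3  -13/3  -16/3 ]
  [ 0     1      0      2 ]
  [ 0     0      1      3 ]
R1 ← R1 + 13/3·R3
  [ 1  10/3  0  23/3 ]
  [ 0     1  0     2 ]
  [ 0     0  1     3 ]
R1 ← R1 − 10/3·R2
  [ 1  0  0  1 ]
  [ 0  1  0  2 ]
  [ 0  0  1  3 ]

[[1, 0, 0, 1], [0, 1, 0, 2], [0, 0, 1, 3]]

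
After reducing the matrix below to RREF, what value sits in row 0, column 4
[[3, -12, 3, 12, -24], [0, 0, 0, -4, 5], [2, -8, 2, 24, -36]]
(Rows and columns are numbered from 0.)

R1 := 1/3·R1
  [ 1  -4  1   4   -8 ]
  [ 0   0  0  -4    5 ]
  [ 2  -8  2  24  -36 ]
R3 := R3 − 2·R1
  [ 1  -4  1   4   -8 ]
  [ 0   0  0  -4    5 ]
  [ 0   0  0  16  -20 ]
R2 := -1/4·R2
  [ 1  -4  1   4    -8 ]
  [ 0   0  0   1  -5/4 ]
  [ 0   0  0  16   -20 ]
R3 := R3 − 16·R2
  [ 1  -4  1  4    -8 ]
  [ 0   0  0  1  -5/4 ]
  [ 0   0  0  0     0 ]
R1 := R1 − 4·R2
  [ 1  -4  1  0    -3 ]
  [ 0   0  0  1  -5/4 ]
  [ 0   0  0  0     0 ]

-3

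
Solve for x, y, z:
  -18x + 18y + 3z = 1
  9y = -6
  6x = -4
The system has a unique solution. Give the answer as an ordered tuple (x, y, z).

(-2/3, -2/3, 1/3)

Form the augmented matrix and row-reduce:
  [ -18  18  3  |   1 ]
  [   0   9  0  |  -6 ]
  [   6   0  0  |  -4 ]
ρ1 ← -1/18·ρ1
  [ 1  -1  -1/6  |  -1/18 ]
  [ 0   9     0  |     -6 ]
  [ 6   0     0  |     -4 ]
ρ3 ← ρ3 − 6·ρ1
  [ 1  -1  -1/6  |  -1/18 ]
  [ 0   9     0  |     -6 ]
  [ 0   6     1  |  -11/3 ]
ρ2 ← 1/9·ρ2
  [ 1  -1  -1/6  |  -1/18 ]
  [ 0   1     0  |   -2/3 ]
  [ 0   6     1  |  -11/3 ]
ρ3 ← ρ3 − 6·ρ2
  [ 1  -1  -1/6  |  -1/18 ]
  [ 0   1     0  |   -2/3 ]
  [ 0   0     1  |    1/3 ]
ρ1 ← ρ1 + 1/6·ρ3
  [ 1  -1  0  |     0 ]
  [ 0   1  0  |  -2/3 ]
  [ 0   0  1  |   1/3 ]
ρ1 ← ρ1 + ρ2
  [ 1  0  0  |  -2/3 ]
  [ 0  1  0  |  -2/3 ]
  [ 0  0  1  |   1/3 ]
Reading off the last column: x = -2/3, y = -2/3, z = 1/3.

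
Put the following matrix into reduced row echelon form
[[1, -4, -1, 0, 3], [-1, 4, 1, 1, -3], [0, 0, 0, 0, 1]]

R2 → R2 + R1
  [ 1  -4  -1  0  3 ]
  [ 0   0   0  1  0 ]
  [ 0   0   0  0  1 ]
R1 → R1 − 3·R3
  [ 1  -4  -1  0  0 ]
  [ 0   0   0  1  0 ]
  [ 0   0   0  0  1 ]

[[1, -4, -1, 0, 0], [0, 0, 0, 1, 0], [0, 0, 0, 0, 1]]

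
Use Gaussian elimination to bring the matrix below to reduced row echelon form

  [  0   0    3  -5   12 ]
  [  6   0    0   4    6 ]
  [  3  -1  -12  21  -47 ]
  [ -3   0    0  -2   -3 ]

R1 <-> R2
  [  6   0    0   4    6 ]
  [  0   0    3  -5   12 ]
  [  3  -1  -12  21  -47 ]
  [ -3   0    0  -2   -3 ]
R1 -> 1/6·R1
  [  1   0    0  2/3    1 ]
  [  0   0    3   -5   12 ]
  [  3  -1  -12   21  -47 ]
  [ -3   0    0   -2   -3 ]
R3 -> R3 − 3·R1
  [  1   0    0  2/3    1 ]
  [  0   0    3   -5   12 ]
  [  0  -1  -12   19  -50 ]
  [ -3   0    0   -2   -3 ]
R4 -> R4 + 3·R1
  [ 1   0    0  2/3    1 ]
  [ 0   0    3   -5   12 ]
  [ 0  -1  -12   19  -50 ]
  [ 0   0    0    0    0 ]
R2 <-> R3
  [ 1   0    0  2/3    1 ]
  [ 0  -1  -12   19  -50 ]
  [ 0   0    3   -5   12 ]
  [ 0   0    0    0    0 ]
R2 -> -1·R2
  [ 1  0   0  2/3   1 ]
  [ 0  1  12  -19  50 ]
  [ 0  0   3   -5  12 ]
  [ 0  0   0    0   0 ]
R3 -> 1/3·R3
  [ 1  0   0   2/3   1 ]
  [ 0  1  12   -19  50 ]
  [ 0  0   1  -5/3   4 ]
  [ 0  0   0     0   0 ]
R2 -> R2 − 12·R3
  [ 1  0  0   2/3  1 ]
  [ 0  1  0     1  2 ]
  [ 0  0  1  -5/3  4 ]
  [ 0  0  0     0  0 ]

[[1, 0, 0, 2/3, 1], [0, 1, 0, 1, 2], [0, 0, 1, -5/3, 4], [0, 0, 0, 0, 0]]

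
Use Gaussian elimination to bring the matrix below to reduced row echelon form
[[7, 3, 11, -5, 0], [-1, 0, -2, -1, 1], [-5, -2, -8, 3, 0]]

[[1, 0, 2, 1, 0], [0, 1, -1, -4, 0], [0, 0, 0, 0, 1]]

R1 ← 1/7·R1
  [  1  3/7  11/7  -5/7  0 ]
  [ -1    0    -2    -1  1 ]
  [ -5   -2    -8     3  0 ]
R2 ← R2 + R1
  [  1  3/7  11/7   -5/7  0 ]
  [  0  3/7  -3/7  -12/7  1 ]
  [ -5   -2    -8      3  0 ]
R3 ← R3 + 5·R1
  [ 1  3/7  11/7   -5/7  0 ]
  [ 0  3/7  -3/7  -12/7  1 ]
  [ 0  1/7  -1/7   -4/7  0 ]
R2 ← 7/3·R2
  [ 1  3/7  11/7  -5/7    0 ]
  [ 0    1    -1    -4  7/3 ]
  [ 0  1/7  -1/7  -4/7    0 ]
R3 ← R3 − 1/7·R2
  [ 1  3/7  11/7  -5/7     0 ]
  [ 0    1    -1    -4   7/3 ]
  [ 0    0     0     0  -1/3 ]
R3 ← -3·R3
  [ 1  3/7  11/7  -5/7    0 ]
  [ 0    1    -1    -4  7/3 ]
  [ 0    0     0     0    1 ]
R2 ← R2 − 7/3·R3
  [ 1  3/7  11/7  -5/7  0 ]
  [ 0    1    -1    -4  0 ]
  [ 0    0     0     0  1 ]
R1 ← R1 − 3/7·R2
  [ 1  0   2   1  0 ]
  [ 0  1  -1  -4  0 ]
  [ 0  0   0   0  1 ]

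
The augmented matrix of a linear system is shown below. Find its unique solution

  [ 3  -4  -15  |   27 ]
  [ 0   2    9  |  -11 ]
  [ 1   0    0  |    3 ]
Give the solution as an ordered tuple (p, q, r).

R1 → 1/3·R1
  [ 1  -4/3  -5  |    9 ]
  [ 0     2   9  |  -11 ]
  [ 1     0   0  |    3 ]
R3 → R3 − R1
  [ 1  -4/3  -5  |    9 ]
  [ 0     2   9  |  -11 ]
  [ 0   4/3   5  |   -6 ]
R2 → 1/2·R2
  [ 1  -4/3   -5  |      9 ]
  [ 0     1  9/2  |  -11/2 ]
  [ 0   4/3    5  |     -6 ]
R3 → R3 − 4/3·R2
  [ 1  -4/3   -5  |      9 ]
  [ 0     1  9/2  |  -11/2 ]
  [ 0     0   -1  |    4/3 ]
R3 → -1·R3
  [ 1  -4/3   -5  |      9 ]
  [ 0     1  9/2  |  -11/2 ]
  [ 0     0    1  |   -4/3 ]
R2 → R2 − 9/2·R3
  [ 1  -4/3  -5  |     9 ]
  [ 0     1   0  |   1/2 ]
  [ 0     0   1  |  -4/3 ]
R1 → R1 + 5·R3
  [ 1  -4/3  0  |   7/3 ]
  [ 0     1  0  |   1/2 ]
  [ 0     0  1  |  -4/3 ]
R1 → R1 + 4/3·R2
  [ 1  0  0  |     3 ]
  [ 0  1  0  |   1/2 ]
  [ 0  0  1  |  -4/3 ]
Reading off the last column: p = 3, q = 1/2, r = -4/3.

(3, 1/2, -4/3)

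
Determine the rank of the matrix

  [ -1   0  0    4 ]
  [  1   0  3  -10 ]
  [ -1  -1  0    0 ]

Multiply R1 by -1.
  [  1   0  0   -4 ]
  [  1   0  3  -10 ]
  [ -1  -1  0    0 ]
Subtract R1 from R2.
  [  1   0  0  -4 ]
  [  0   0  3  -6 ]
  [ -1  -1  0   0 ]
Add R1 to R3.
  [ 1   0  0  -4 ]
  [ 0   0  3  -6 ]
  [ 0  -1  0  -4 ]
Swap R2 and R3.
  [ 1   0  0  -4 ]
  [ 0  -1  0  -4 ]
  [ 0   0  3  -6 ]
Multiply R2 by -1.
  [ 1  0  0  -4 ]
  [ 0  1  0   4 ]
  [ 0  0  3  -6 ]
Multiply R3 by 1/3.
  [ 1  0  0  -4 ]
  [ 0  1  0   4 ]
  [ 0  0  1  -2 ]
The reduced form has 3 nonzero rows.

rank = 3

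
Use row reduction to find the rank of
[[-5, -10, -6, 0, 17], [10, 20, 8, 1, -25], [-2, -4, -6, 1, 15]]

r1 ← -1/5·r1
  [  1   2  6/5  0  -17/5 ]
  [ 10  20    8  1    -25 ]
  [ -2  -4   -6  1     15 ]
r2 ← r2 − 10·r1
  [  1   2  6/5  0  -17/5 ]
  [  0   0   -4  1      9 ]
  [ -2  -4   -6  1     15 ]
r3 ← r3 + 2·r1
  [ 1  2    6/5  0  -17/5 ]
  [ 0  0     -4  1      9 ]
  [ 0  0  -18/5  1   41/5 ]
r2 ← -1/4·r2
  [ 1  2    6/5     0  -17/5 ]
  [ 0  0      1  -1/4   -9/4 ]
  [ 0  0  -18/5     1   41/5 ]
r3 ← r3 + 18/5·r2
  [ 1  2  6/5     0  -17/5 ]
  [ 0  0    1  -1/4   -9/4 ]
  [ 0  0    0  1/10   1/10 ]
r3 ← 10·r3
  [ 1  2  6/5     0  -17/5 ]
  [ 0  0    1  -1/4   -9/4 ]
  [ 0  0    0     1      1 ]
r2 ← r2 + 1/4·r3
  [ 1  2  6/5  0  -17/5 ]
  [ 0  0    1  0     -2 ]
  [ 0  0    0  1      1 ]
r1 ← r1 − 6/5·r2
  [ 1  2  0  0  -1 ]
  [ 0  0  1  0  -2 ]
  [ 0  0  0  1   1 ]
The reduced form has 3 nonzero rows.

rank = 3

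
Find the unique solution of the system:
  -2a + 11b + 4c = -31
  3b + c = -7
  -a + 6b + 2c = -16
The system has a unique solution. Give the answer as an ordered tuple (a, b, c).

Form the augmented matrix and row-reduce:
  [ -2  11  4  |  -31 ]
  [  0   3  1  |   -7 ]
  [ -1   6  2  |  -16 ]
R1 → -1/2·R1
  [  1  -11/2  -2  |  31/2 ]
  [  0      3   1  |    -7 ]
  [ -1      6   2  |   -16 ]
R3 → R3 + R1
  [ 1  -11/2  -2  |  31/2 ]
  [ 0      3   1  |    -7 ]
  [ 0    1/2   0  |  -1/2 ]
R2 → 1/3·R2
  [ 1  -11/2   -2  |  31/2 ]
  [ 0      1  1/3  |  -7/3 ]
  [ 0    1/2    0  |  -1/2 ]
R3 → R3 − 1/2·R2
  [ 1  -11/2    -2  |  31/2 ]
  [ 0      1   1/3  |  -7/3 ]
  [ 0      0  -1/6  |   2/3 ]
R3 → -6·R3
  [ 1  -11/2   -2  |  31/2 ]
  [ 0      1  1/3  |  -7/3 ]
  [ 0      0    1  |    -4 ]
R2 → R2 − 1/3·R3
  [ 1  -11/2  -2  |  31/2 ]
  [ 0      1   0  |    -1 ]
  [ 0      0   1  |    -4 ]
R1 → R1 + 2·R3
  [ 1  -11/2  0  |  15/2 ]
  [ 0      1  0  |    -1 ]
  [ 0      0  1  |    -4 ]
R1 → R1 + 11/2·R2
  [ 1  0  0  |   2 ]
  [ 0  1  0  |  -1 ]
  [ 0  0  1  |  -4 ]
Reading off the last column: a = 2, b = -1, c = -4.

(2, -1, -4)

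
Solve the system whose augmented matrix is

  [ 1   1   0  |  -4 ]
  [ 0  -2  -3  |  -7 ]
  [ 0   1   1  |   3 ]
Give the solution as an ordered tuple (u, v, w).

(-6, 2, 1)

R2 → -1/2·R2
R3 → R3 − R2
R3 → -2·R3
R2 → R2 − 3/2·R3
R1 → R1 − R2
Reading off the last column: u = -6, v = 2, w = 1.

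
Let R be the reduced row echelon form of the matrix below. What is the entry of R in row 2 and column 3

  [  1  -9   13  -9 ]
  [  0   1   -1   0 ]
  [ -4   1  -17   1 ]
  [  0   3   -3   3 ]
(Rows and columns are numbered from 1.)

-1

Add 4 times r1 to r3.
  [ 1   -9  13   -9 ]
  [ 0    1  -1    0 ]
  [ 0  -35  35  -35 ]
  [ 0    3  -3    3 ]
Add 35 times r2 to r3.
  [ 1  -9  13   -9 ]
  [ 0   1  -1    0 ]
  [ 0   0   0  -35 ]
  [ 0   3  -3    3 ]
Subtract 3 times r2 from r4.
  [ 1  -9  13   -9 ]
  [ 0   1  -1    0 ]
  [ 0   0   0  -35 ]
  [ 0   0   0    3 ]
Multiply r3 by -1/35.
  [ 1  -9  13  -9 ]
  [ 0   1  -1   0 ]
  [ 0   0   0   1 ]
  [ 0   0   0   3 ]
Subtract 3 times r3 from r4.
  [ 1  -9  13  -9 ]
  [ 0   1  -1   0 ]
  [ 0   0   0   1 ]
  [ 0   0   0   0 ]
Add 9 times r3 to r1.
  [ 1  -9  13  0 ]
  [ 0   1  -1  0 ]
  [ 0   0   0  1 ]
  [ 0   0   0  0 ]
Add 9 times r2 to r1.
  [ 1  0   4  0 ]
  [ 0  1  -1  0 ]
  [ 0  0   0  1 ]
  [ 0  0   0  0 ]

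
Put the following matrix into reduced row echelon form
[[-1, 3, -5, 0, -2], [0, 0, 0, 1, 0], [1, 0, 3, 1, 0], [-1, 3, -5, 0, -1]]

r1 := -1·r1
  [  1  -3   5  0   2 ]
  [  0   0   0  1   0 ]
  [  1   0   3  1   0 ]
  [ -1   3  -5  0  -1 ]
r3 := r3 − r1
  [  1  -3   5  0   2 ]
  [  0   0   0  1   0 ]
  [  0   3  -2  1  -2 ]
  [ -1   3  -5  0  -1 ]
r4 := r4 + r1
  [ 1  -3   5  0   2 ]
  [ 0   0   0  1   0 ]
  [ 0   3  -2  1  -2 ]
  [ 0   0   0  0   1 ]
r2 ↔ r3
  [ 1  -3   5  0   2 ]
  [ 0   3  -2  1  -2 ]
  [ 0   0   0  1   0 ]
  [ 0   0   0  0   1 ]
r2 := 1/3·r2
  [ 1  -3     5    0     2 ]
  [ 0   1  -2/3  1/3  -2/3 ]
  [ 0   0     0    1     0 ]
  [ 0   0     0    0     1 ]
r2 := r2 + 2/3·r4
  [ 1  -3     5    0  2 ]
  [ 0   1  -2/3  1/3  0 ]
  [ 0   0     0    1  0 ]
  [ 0   0     0    0  1 ]
r1 := r1 − 2·r4
  [ 1  -3     5    0  0 ]
  [ 0   1  -2/3  1/3  0 ]
  [ 0   0     0    1  0 ]
  [ 0   0     0    0  1 ]
r2 := r2 − 1/3·r3
  [ 1  -3     5  0  0 ]
  [ 0   1  -2/3  0  0 ]
  [ 0   0     0  1  0 ]
  [ 0   0     0  0  1 ]
r1 := r1 + 3·r2
  [ 1  0     3  0  0 ]
  [ 0  1  -2/3  0  0 ]
  [ 0  0     0  1  0 ]
  [ 0  0     0  0  1 ]

[[1, 0, 3, 0, 0], [0, 1, -2/3, 0, 0], [0, 0, 0, 1, 0], [0, 0, 0, 0, 1]]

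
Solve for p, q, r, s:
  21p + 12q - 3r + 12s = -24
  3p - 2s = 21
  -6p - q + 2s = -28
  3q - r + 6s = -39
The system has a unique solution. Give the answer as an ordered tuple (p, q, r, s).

Form the augmented matrix and row-reduce:
  [ 21  12  -3  12  |  -24 ]
  [  3   0   0  -2  |   21 ]
  [ -6  -1   0   2  |  -28 ]
  [  0   3  -1   6  |  -39 ]
ρ1 -> 1/21·ρ1
  [  1  4/7  -1/7  4/7  |  -8/7 ]
  [  3    0     0   -2  |    21 ]
  [ -6   -1     0    2  |   -28 ]
  [  0    3    -1    6  |   -39 ]
ρ2 -> ρ2 − 3·ρ1
  [  1    4/7  -1/7    4/7  |   -8/7 ]
  [  0  -12/7   3/7  -26/7  |  171/7 ]
  [ -6     -1     0      2  |    -28 ]
  [  0      3    -1      6  |    -39 ]
ρ3 -> ρ3 + 6·ρ1
  [ 1    4/7  -1/7    4/7  |    -8/7 ]
  [ 0  -12/7   3/7  -26/7  |   171/7 ]
  [ 0   17/7  -6/7   38/7  |  -244/7 ]
  [ 0      3    -1      6  |     -39 ]
ρ2 -> -7/12·ρ2
  [ 1   4/7  -1/7   4/7  |    -8/7 ]
  [ 0     1  -1/4  13/6  |   -57/4 ]
  [ 0  17/7  -6/7  38/7  |  -244/7 ]
  [ 0     3    -1     6  |     -39 ]
ρ3 -> ρ3 − 17/7·ρ2
  [ 1  4/7  -1/7   4/7  |   -8/7 ]
  [ 0    1  -1/4  13/6  |  -57/4 ]
  [ 0    0  -1/4   1/6  |   -1/4 ]
  [ 0    3    -1     6  |    -39 ]
ρ4 -> ρ4 − 3·ρ2
  [ 1  4/7  -1/7   4/7  |   -8/7 ]
  [ 0    1  -1/4  13/6  |  -57/4 ]
  [ 0    0  -1/4   1/6  |   -1/4 ]
  [ 0    0  -1/4  -1/2  |   15/4 ]
ρ3 -> -4·ρ3
  [ 1  4/7  -1/7   4/7  |   -8/7 ]
  [ 0    1  -1/4  13/6  |  -57/4 ]
  [ 0    0     1  -2/3  |      1 ]
  [ 0    0  -1/4  -1/2  |   15/4 ]
ρ4 -> ρ4 + 1/4·ρ3
  [ 1  4/7  -1/7   4/7  |   -8/7 ]
  [ 0    1  -1/4  13/6  |  -57/4 ]
  [ 0    0     1  -2/3  |      1 ]
  [ 0    0     0  -2/3  |      4 ]
ρ4 -> -3/2·ρ4
  [ 1  4/7  -1/7   4/7  |   -8/7 ]
  [ 0    1  -1/4  13/6  |  -57/4 ]
  [ 0    0     1  -2/3  |      1 ]
  [ 0    0     0     1  |     -6 ]
ρ3 -> ρ3 + 2/3·ρ4
  [ 1  4/7  -1/7   4/7  |   -8/7 ]
  [ 0    1  -1/4  13/6  |  -57/4 ]
  [ 0    0     1     0  |     -3 ]
  [ 0    0     0     1  |     -6 ]
ρ2 -> ρ2 − 13/6·ρ4
  [ 1  4/7  -1/7  4/7  |  -8/7 ]
  [ 0    1  -1/4    0  |  -5/4 ]
  [ 0    0     1    0  |    -3 ]
  [ 0    0     0    1  |    -6 ]
ρ1 -> ρ1 − 4/7·ρ4
  [ 1  4/7  -1/7  0  |  16/7 ]
  [ 0    1  -1/4  0  |  -5/4 ]
  [ 0    0     1  0  |    -3 ]
  [ 0    0     0  1  |    -6 ]
ρ2 -> ρ2 + 1/4·ρ3
  [ 1  4/7  -1/7  0  |  16/7 ]
  [ 0    1     0  0  |    -2 ]
  [ 0    0     1  0  |    -3 ]
  [ 0    0     0  1  |    -6 ]
ρ1 -> ρ1 + 1/7·ρ3
  [ 1  4/7  0  0  |  13/7 ]
  [ 0    1  0  0  |    -2 ]
  [ 0    0  1  0  |    -3 ]
  [ 0    0  0  1  |    -6 ]
ρ1 -> ρ1 − 4/7·ρ2
  [ 1  0  0  0  |   3 ]
  [ 0  1  0  0  |  -2 ]
  [ 0  0  1  0  |  -3 ]
  [ 0  0  0  1  |  -6 ]
Reading off the last column: p = 3, q = -2, r = -3, s = -6.

(3, -2, -3, -6)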